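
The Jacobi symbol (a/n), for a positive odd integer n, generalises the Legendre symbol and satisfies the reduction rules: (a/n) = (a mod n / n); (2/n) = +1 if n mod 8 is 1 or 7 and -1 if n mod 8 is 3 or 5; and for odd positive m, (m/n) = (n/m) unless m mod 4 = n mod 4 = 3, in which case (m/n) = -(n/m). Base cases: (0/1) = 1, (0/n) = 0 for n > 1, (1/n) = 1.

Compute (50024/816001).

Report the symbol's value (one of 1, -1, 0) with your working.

factor out 2^3: 50024 = 2^3·6253; with 816001 mod 8 = 1, (2/816001) = +1; sign now +1; continue with (6253/816001)
flip (6253/816001) -> (816001/6253): both odd, 6253 mod 4 = 1, 816001 mod 4 = 1, so the flip contributes +1; sign now +1
(816001/6253): 816001 mod 6253 = 3111, so (816001/6253) = (3111/6253)
flip (3111/6253) -> (6253/3111): both odd, 3111 mod 4 = 3, 6253 mod 4 = 1, so the flip contributes +1; sign now +1
(6253/3111): 6253 mod 3111 = 31, so (6253/3111) = (31/3111)
flip (31/3111) -> (3111/31): both odd, 31 mod 4 = 3, 3111 mod 4 = 3, so the flip contributes -1; sign now -1
(3111/31): 3111 mod 31 = 11, so (3111/31) = (11/31)
flip (11/31) -> (31/11): both odd, 11 mod 4 = 3, 31 mod 4 = 3, so the flip contributes -1; sign now +1
(31/11): 31 mod 11 = 9, so (31/11) = (9/11)
flip (9/11) -> (11/9): both odd, 9 mod 4 = 1, 11 mod 4 = 3, so the flip contributes +1; sign now +1
(11/9): 11 mod 9 = 2, so (11/9) = (2/9)
factor out 2^1: 2 = 2^1·1; with 9 mod 8 = 1, (2/9) = +1; sign now +1; continue with (1/9)
reached (1/9) = 1, so the symbol is +1

1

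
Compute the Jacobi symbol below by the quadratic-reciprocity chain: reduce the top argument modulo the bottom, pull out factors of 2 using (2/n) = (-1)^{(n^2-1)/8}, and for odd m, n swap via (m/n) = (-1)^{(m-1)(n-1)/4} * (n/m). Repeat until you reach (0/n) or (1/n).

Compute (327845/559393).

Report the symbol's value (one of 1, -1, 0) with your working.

reciprocity: (327845/559393) = +1·(559393/327845) since 327845 mod 4 = 1, 559393 mod 4 = 1; sign now +1
(559393/327845) = (231548/327845)   [reduce mod 327845]
231548 = 2^2·57887; (2/327845) = -1 since 327845 mod 8 = 5, so (231548/327845) = (-1)^2·(57887/327845); sign now +1
reciprocity: (57887/327845) = +1·(327845/57887) since 57887 mod 4 = 3, 327845 mod 4 = 1; sign now +1
(327845/57887) = (38410/57887)   [reduce mod 57887]
38410 = 2^1·19205; (2/57887) = +1 since 57887 mod 8 = 7, so (38410/57887) = (+1)^1·(19205/57887); sign now +1
reciprocity: (19205/57887) = +1·(57887/19205) since 19205 mod 4 = 1, 57887 mod 4 = 3; sign now +1
(57887/19205) = (272/19205)   [reduce mod 19205]
272 = 2^4·17; (2/19205) = -1 since 19205 mod 8 = 5, so (272/19205) = (-1)^4·(17/19205); sign now +1
reciprocity: (17/19205) = +1·(19205/17) since 17 mod 4 = 1, 19205 mod 4 = 1; sign now +1
(19205/17) = (12/17)   [reduce mod 17]
12 = 2^2·3; (2/17) = +1 since 17 mod 8 = 1, so (12/17) = (+1)^2·(3/17); sign now +1
reciprocity: (3/17) = +1·(17/3) since 3 mod 4 = 3, 17 mod 4 = 1; sign now +1
(17/3) = (2/3)   [reduce mod 3]
2 = 2^1·1; (2/3) = -1 since 3 mod 8 = 3, so (2/3) = (-1)^1·(1/3); sign now -1
(1/3) = 1; final value = sign = -1

-1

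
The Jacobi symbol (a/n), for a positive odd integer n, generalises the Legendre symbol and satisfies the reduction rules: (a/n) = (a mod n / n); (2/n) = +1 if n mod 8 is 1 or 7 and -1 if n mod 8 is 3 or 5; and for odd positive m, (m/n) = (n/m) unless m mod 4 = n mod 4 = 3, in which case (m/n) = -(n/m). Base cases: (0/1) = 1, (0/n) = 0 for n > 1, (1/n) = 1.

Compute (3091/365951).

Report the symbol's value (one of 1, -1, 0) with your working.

1

reciprocity: (3091/365951) = -1·(365951/3091) since 3091 mod 4 = 3, 365951 mod 4 = 3; sign now -1
(365951/3091) = (1213/3091)   [reduce mod 3091]
reciprocity: (1213/3091) = +1·(3091/1213) since 1213 mod 4 = 1, 3091 mod 4 = 3; sign now -1
(3091/1213) = (665/1213)   [reduce mod 1213]
reciprocity: (665/1213) = +1·(1213/665) since 665 mod 4 = 1, 1213 mod 4 = 1; sign now -1
(1213/665) = (548/665)   [reduce mod 665]
548 = 2^2·137; (2/665) = +1 since 665 mod 8 = 1, so (548/665) = (+1)^2·(137/665); sign now -1
reciprocity: (137/665) = +1·(665/137) since 137 mod 4 = 1, 665 mod 4 = 1; sign now -1
(665/137) = (117/137)   [reduce mod 137]
reciprocity: (117/137) = +1·(137/117) since 117 mod 4 = 1, 137 mod 4 = 1; sign now -1
(137/117) = (20/117)   [reduce mod 117]
20 = 2^2·5; (2/117) = -1 since 117 mod 8 = 5, so (20/117) = (-1)^2·(5/117); sign now -1
reciprocity: (5/117) = +1·(117/5) since 5 mod 4 = 1, 117 mod 4 = 1; sign now -1
(117/5) = (2/5)   [reduce mod 5]
2 = 2^1·1; (2/5) = -1 since 5 mod 8 = 5, so (2/5) = (-1)^1·(1/5); sign now +1
(1/5) = 1; final value = sign = +1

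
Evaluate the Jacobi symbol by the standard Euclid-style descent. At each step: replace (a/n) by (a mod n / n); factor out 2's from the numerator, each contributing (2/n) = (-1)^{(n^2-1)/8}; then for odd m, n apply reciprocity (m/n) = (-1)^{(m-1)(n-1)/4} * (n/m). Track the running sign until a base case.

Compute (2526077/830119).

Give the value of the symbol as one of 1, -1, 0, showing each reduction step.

-1

(2526077/830119) = (35720/830119)   [reduce mod 830119]
35720 = 2^3·4465; (2/830119) = +1 since 830119 mod 8 = 7, so (35720/830119) = (+1)^3·(4465/830119); sign now +1
reciprocity: (4465/830119) = +1·(830119/4465) since 4465 mod 4 = 1, 830119 mod 4 = 3; sign now +1
(830119/4465) = (4094/4465)   [reduce mod 4465]
4094 = 2^1·2047; (2/4465) = +1 since 4465 mod 8 = 1, so (4094/4465) = (+1)^1·(2047/4465); sign now +1
reciprocity: (2047/4465) = +1·(4465/2047) since 2047 mod 4 = 3, 4465 mod 4 = 1; sign now +1
(4465/2047) = (371/2047)   [reduce mod 2047]
reciprocity: (371/2047) = -1·(2047/371) since 371 mod 4 = 3, 2047 mod 4 = 3; sign now -1
(2047/371) = (192/371)   [reduce mod 371]
192 = 2^6·3; (2/371) = -1 since 371 mod 8 = 3, so (192/371) = (-1)^6·(3/371); sign now -1
reciprocity: (3/371) = -1·(371/3) since 3 mod 4 = 3, 371 mod 4 = 3; sign now +1
(371/3) = (2/3)   [reduce mod 3]
2 = 2^1·1; (2/3) = -1 since 3 mod 8 = 3, so (2/3) = (-1)^1·(1/3); sign now -1
(1/3) = 1; final value = sign = -1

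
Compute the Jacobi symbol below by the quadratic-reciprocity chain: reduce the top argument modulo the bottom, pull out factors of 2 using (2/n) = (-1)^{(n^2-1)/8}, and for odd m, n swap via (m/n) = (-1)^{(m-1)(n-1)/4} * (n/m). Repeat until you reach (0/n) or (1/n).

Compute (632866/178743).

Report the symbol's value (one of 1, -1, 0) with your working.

1

(632866/178743): 632866 mod 178743 = 96637, so (632866/178743) = (96637/178743)
flip (96637/178743) -> (178743/96637): both odd, 96637 mod 4 = 1, 178743 mod 4 = 3, so the flip contributes +1; sign now +1
(178743/96637): 178743 mod 96637 = 82106, so (178743/96637) = (82106/96637)
factor out 2^1: 82106 = 2^1·41053; with 96637 mod 8 = 5, (2/96637) = -1; sign now -1; continue with (41053/96637)
flip (41053/96637) -> (96637/41053): both odd, 41053 mod 4 = 1, 96637 mod 4 = 1, so the flip contributes +1; sign now -1
(96637/41053): 96637 mod 41053 = 14531, so (96637/41053) = (14531/41053)
flip (14531/41053) -> (41053/14531): both odd, 14531 mod 4 = 3, 41053 mod 4 = 1, so the flip contributes +1; sign now -1
(41053/14531): 41053 mod 14531 = 11991, so (41053/14531) = (11991/14531)
flip (11991/14531) -> (14531/11991): both odd, 11991 mod 4 = 3, 14531 mod 4 = 3, so the flip contributes -1; sign now +1
(14531/11991): 14531 mod 11991 = 2540, so (14531/11991) = (2540/11991)
factor out 2^2: 2540 = 2^2·635; with 11991 mod 8 = 7, (2/11991) = +1; sign now +1; continue with (635/11991)
flip (635/11991) -> (11991/635): both odd, 635 mod 4 = 3, 11991 mod 4 = 3, so the flip contributes -1; sign now -1
(11991/635): 11991 mod 635 = 561, so (11991/635) = (561/635)
flip (561/635) -> (635/561): both odd, 561 mod 4 = 1, 635 mod 4 = 3, so the flip contributes +1; sign now -1
(635/561): 635 mod 561 = 74, so (635/561) = (74/561)
factor out 2^1: 74 = 2^1·37; with 561 mod 8 = 1, (2/561) = +1; sign now -1; continue with (37/561)
flip (37/561) -> (561/37): both odd, 37 mod 4 = 1, 561 mod 4 = 1, so the flip contributes +1; sign now -1
(561/37): 561 mod 37 = 6, so (561/37) = (6/37)
factor out 2^1: 6 = 2^1·3; with 37 mod 8 = 5, (2/37) = -1; sign now +1; continue with (3/37)
flip (3/37) -> (37/3): both odd, 3 mod 4 = 3, 37 mod 4 = 1, so the flip contributes +1; sign now +1
(37/3): 37 mod 3 = 1, so (37/3) = (1/3)
reached (1/3) = 1, so the symbol is +1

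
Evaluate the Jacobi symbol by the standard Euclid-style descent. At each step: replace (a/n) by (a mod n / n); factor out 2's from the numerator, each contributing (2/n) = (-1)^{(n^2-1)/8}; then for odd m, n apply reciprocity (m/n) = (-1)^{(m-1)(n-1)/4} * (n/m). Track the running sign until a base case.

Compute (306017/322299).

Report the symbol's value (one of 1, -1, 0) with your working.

flip (306017/322299) -> (322299/306017): both odd, 306017 mod 4 = 1, 322299 mod 4 = 3, so the flip contributes +1; sign now +1
(322299/306017): 322299 mod 306017 = 16282, so (322299/306017) = (16282/306017)
factor out 2^1: 16282 = 2^1·8141; with 306017 mod 8 = 1, (2/306017) = +1; sign now +1; continue with (8141/306017)
flip (8141/306017) -> (306017/8141): both odd, 8141 mod 4 = 1, 306017 mod 4 = 1, so the flip contributes +1; sign now +1
(306017/8141): 306017 mod 8141 = 4800, so (306017/8141) = (4800/8141)
factor out 2^6: 4800 = 2^6·75; with 8141 mod 8 = 5, (2/8141) = -1; sign now +1; continue with (75/8141)
flip (75/8141) -> (8141/75): both odd, 75 mod 4 = 3, 8141 mod 4 = 1, so the flip contributes +1; sign now +1
(8141/75): 8141 mod 75 = 41, so (8141/75) = (41/75)
flip (41/75) -> (75/41): both odd, 41 mod 4 = 1, 75 mod 4 = 3, so the flip contributes +1; sign now +1
(75/41): 75 mod 41 = 34, so (75/41) = (34/41)
factor out 2^1: 34 = 2^1·17; with 41 mod 8 = 1, (2/41) = +1; sign now +1; continue with (17/41)
flip (17/41) -> (41/17): both odd, 17 mod 4 = 1, 41 mod 4 = 1, so the flip contributes +1; sign now +1
(41/17): 41 mod 17 = 7, so (41/17) = (7/17)
flip (7/17) -> (17/7): both odd, 7 mod 4 = 3, 17 mod 4 = 1, so the flip contributes +1; sign now +1
(17/7): 17 mod 7 = 3, so (17/7) = (3/7)
flip (3/7) -> (7/3): both odd, 3 mod 4 = 3, 7 mod 4 = 3, so the flip contributes -1; sign now -1
(7/3): 7 mod 3 = 1, so (7/3) = (1/3)
reached (1/3) = 1, so the symbol is -1

-1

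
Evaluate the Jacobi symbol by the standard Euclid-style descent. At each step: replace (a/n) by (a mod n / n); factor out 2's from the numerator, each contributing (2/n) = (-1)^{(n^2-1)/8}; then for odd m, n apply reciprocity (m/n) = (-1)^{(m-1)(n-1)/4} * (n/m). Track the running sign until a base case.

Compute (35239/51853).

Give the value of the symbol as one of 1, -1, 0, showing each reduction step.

reciprocity: (35239/51853) = +1·(51853/35239) since 35239 mod 4 = 3, 51853 mod 4 = 1; sign now +1
(51853/35239) = (16614/35239)   [reduce mod 35239]
16614 = 2^1·8307; (2/35239) = +1 since 35239 mod 8 = 7, so (16614/35239) = (+1)^1·(8307/35239); sign now +1
reciprocity: (8307/35239) = -1·(35239/8307) since 8307 mod 4 = 3, 35239 mod 4 = 3; sign now -1
(35239/8307) = (2011/8307)   [reduce mod 8307]
reciprocity: (2011/8307) = -1·(8307/2011) since 2011 mod 4 = 3, 8307 mod 4 = 3; sign now +1
(8307/2011) = (263/2011)   [reduce mod 2011]
reciprocity: (263/2011) = -1·(2011/263) since 263 mod 4 = 3, 2011 mod 4 = 3; sign now -1
(2011/263) = (170/263)   [reduce mod 263]
170 = 2^1·85; (2/263) = +1 since 263 mod 8 = 7, so (170/263) = (+1)^1·(85/263); sign now -1
reciprocity: (85/263) = +1·(263/85) since 85 mod 4 = 1, 263 mod 4 = 3; sign now -1
(263/85) = (8/85)   [reduce mod 85]
8 = 2^3·1; (2/85) = -1 since 85 mod 8 = 5, so (8/85) = (-1)^3·(1/85); sign now +1
(1/85) = 1; final value = sign = +1

1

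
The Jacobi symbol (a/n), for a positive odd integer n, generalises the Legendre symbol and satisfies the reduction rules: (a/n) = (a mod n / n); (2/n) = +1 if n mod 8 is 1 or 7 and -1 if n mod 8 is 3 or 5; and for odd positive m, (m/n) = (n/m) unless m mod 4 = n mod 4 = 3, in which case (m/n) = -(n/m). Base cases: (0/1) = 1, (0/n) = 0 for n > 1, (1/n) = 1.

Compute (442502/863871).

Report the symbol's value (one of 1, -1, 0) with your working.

1

factor out 2^1: 442502 = 2^1·221251; with 863871 mod 8 = 7, (2/863871) = +1; sign now +1; continue with (221251/863871)
flip (221251/863871) -> (863871/221251): both odd, 221251 mod 4 = 3, 863871 mod 4 = 3, so the flip contributes -1; sign now -1
(863871/221251): 863871 mod 221251 = 200118, so (863871/221251) = (200118/221251)
factor out 2^1: 200118 = 2^1·100059; with 221251 mod 8 = 3, (2/221251) = -1; sign now +1; continue with (100059/221251)
flip (100059/221251) -> (221251/100059): both odd, 100059 mod 4 = 3, 221251 mod 4 = 3, so the flip contributes -1; sign now -1
(221251/100059): 221251 mod 100059 = 21133, so (221251/100059) = (21133/100059)
flip (21133/100059) -> (100059/21133): both odd, 21133 mod 4 = 1, 100059 mod 4 = 3, so the flip contributes +1; sign now -1
(100059/21133): 100059 mod 21133 = 15527, so (100059/21133) = (15527/21133)
flip (15527/21133) -> (21133/15527): both odd, 15527 mod 4 = 3, 21133 mod 4 = 1, so the flip contributes +1; sign now -1
(21133/15527): 21133 mod 15527 = 5606, so (21133/15527) = (5606/15527)
factor out 2^1: 5606 = 2^1·2803; with 15527 mod 8 = 7, (2/15527) = +1; sign now -1; continue with (2803/15527)
flip (2803/15527) -> (15527/2803): both odd, 2803 mod 4 = 3, 15527 mod 4 = 3, so the flip contributes -1; sign now +1
(15527/2803): 15527 mod 2803 = 1512, so (15527/2803) = (1512/2803)
factor out 2^3: 1512 = 2^3·189; with 2803 mod 8 = 3, (2/2803) = -1; sign now -1; continue with (189/2803)
flip (189/2803) -> (2803/189): both odd, 189 mod 4 = 1, 2803 mod 4 = 3, so the flip contributes +1; sign now -1
(2803/189): 2803 mod 189 = 157, so (2803/189) = (157/189)
flip (157/189) -> (189/157): both odd, 157 mod 4 = 1, 189 mod 4 = 1, so the flip contributes +1; sign now -1
(189/157): 189 mod 157 = 32, so (189/157) = (32/157)
factor out 2^5: 32 = 2^5·1; with 157 mod 8 = 5, (2/157) = -1; sign now +1; continue with (1/157)
reached (1/157) = 1, so the symbol is +1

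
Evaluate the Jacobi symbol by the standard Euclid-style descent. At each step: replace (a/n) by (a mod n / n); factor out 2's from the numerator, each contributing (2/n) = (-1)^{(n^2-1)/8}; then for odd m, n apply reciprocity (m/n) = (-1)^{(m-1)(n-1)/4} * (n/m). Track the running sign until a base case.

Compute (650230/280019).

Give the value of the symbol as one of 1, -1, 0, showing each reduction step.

(650230/280019) = (90192/280019)   [reduce mod 280019]
90192 = 2^4·5637; (2/280019) = -1 since 280019 mod 8 = 3, so (90192/280019) = (-1)^4·(5637/280019); sign now +1
reciprocity: (5637/280019) = +1·(280019/5637) since 5637 mod 4 = 1, 280019 mod 4 = 3; sign now +1
(280019/5637) = (3806/5637)   [reduce mod 5637]
3806 = 2^1·1903; (2/5637) = -1 since 5637 mod 8 = 5, so (3806/5637) = (-1)^1·(1903/5637); sign now -1
reciprocity: (1903/5637) = +1·(5637/1903) since 1903 mod 4 = 3, 5637 mod 4 = 1; sign now -1
(5637/1903) = (1831/1903)   [reduce mod 1903]
reciprocity: (1831/1903) = -1·(1903/1831) since 1831 mod 4 = 3, 1903 mod 4 = 3; sign now +1
(1903/1831) = (72/1831)   [reduce mod 1831]
72 = 2^3·9; (2/1831) = +1 since 1831 mod 8 = 7, so (72/1831) = (+1)^3·(9/1831); sign now +1
reciprocity: (9/1831) = +1·(1831/9) since 9 mod 4 = 1, 1831 mod 4 = 3; sign now +1
(1831/9) = (4/9)   [reduce mod 9]
4 = 2^2·1; (2/9) = +1 since 9 mod 8 = 1, so (4/9) = (+1)^2·(1/9); sign now +1
(1/9) = 1; final value = sign = +1

1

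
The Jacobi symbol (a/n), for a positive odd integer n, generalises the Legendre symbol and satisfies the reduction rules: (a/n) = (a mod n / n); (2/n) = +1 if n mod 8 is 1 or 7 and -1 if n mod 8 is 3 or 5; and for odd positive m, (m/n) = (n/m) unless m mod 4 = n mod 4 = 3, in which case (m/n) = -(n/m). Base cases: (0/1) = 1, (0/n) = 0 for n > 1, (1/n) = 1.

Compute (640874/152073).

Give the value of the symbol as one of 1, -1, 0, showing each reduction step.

1

(640874/152073) = (32582/152073)   [reduce mod 152073]
32582 = 2^1·16291; (2/152073) = +1 since 152073 mod 8 = 1, so (32582/152073) = (+1)^1·(16291/152073); sign now +1
reciprocity: (16291/152073) = +1·(152073/16291) since 16291 mod 4 = 3, 152073 mod 4 = 1; sign now +1
(152073/16291) = (5454/16291)   [reduce mod 16291]
5454 = 2^1·2727; (2/16291) = -1 since 16291 mod 8 = 3, so (5454/16291) = (-1)^1·(2727/16291); sign now -1
reciprocity: (2727/16291) = -1·(16291/2727) since 2727 mod 4 = 3, 16291 mod 4 = 3; sign now +1
(16291/2727) = (2656/2727)   [reduce mod 2727]
2656 = 2^5·83; (2/2727) = +1 since 2727 mod 8 = 7, so (2656/2727) = (+1)^5·(83/2727); sign now +1
reciprocity: (83/2727) = -1·(2727/83) since 83 mod 4 = 3, 2727 mod 4 = 3; sign now -1
(2727/83) = (71/83)   [reduce mod 83]
reciprocity: (71/83) = -1·(83/71) since 71 mod 4 = 3, 83 mod 4 = 3; sign now +1
(83/71) = (12/71)   [reduce mod 71]
12 = 2^2·3; (2/71) = +1 since 71 mod 8 = 7, so (12/71) = (+1)^2·(3/71); sign now +1
reciprocity: (3/71) = -1·(71/3) since 3 mod 4 = 3, 71 mod 4 = 3; sign now -1
(71/3) = (2/3)   [reduce mod 3]
2 = 2^1·1; (2/3) = -1 since 3 mod 8 = 3, so (2/3) = (-1)^1·(1/3); sign now +1
(1/3) = 1; final value = sign = +1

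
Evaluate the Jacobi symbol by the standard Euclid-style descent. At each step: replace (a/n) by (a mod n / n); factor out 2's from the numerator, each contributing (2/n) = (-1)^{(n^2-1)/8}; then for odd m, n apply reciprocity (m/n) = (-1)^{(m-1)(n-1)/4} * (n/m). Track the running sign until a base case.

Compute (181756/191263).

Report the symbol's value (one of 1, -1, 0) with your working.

factor out 2^2: 181756 = 2^2·45439; with 191263 mod 8 = 7, (2/191263) = +1; sign now +1; continue with (45439/191263)
flip (45439/191263) -> (191263/45439): both odd, 45439 mod 4 = 3, 191263 mod 4 = 3, so the flip contributes -1; sign now -1
(191263/45439): 191263 mod 45439 = 9507, so (191263/45439) = (9507/45439)
flip (9507/45439) -> (45439/9507): both odd, 9507 mod 4 = 3, 45439 mod 4 = 3, so the flip contributes -1; sign now +1
(45439/9507): 45439 mod 9507 = 7411, so (45439/9507) = (7411/9507)
flip (7411/9507) -> (9507/7411): both odd, 7411 mod 4 = 3, 9507 mod 4 = 3, so the flip contributes -1; sign now -1
(9507/7411): 9507 mod 7411 = 2096, so (9507/7411) = (2096/7411)
factor out 2^4: 2096 = 2^4·131; with 7411 mod 8 = 3, (2/7411) = -1; sign now -1; continue with (131/7411)
flip (131/7411) -> (7411/131): both odd, 131 mod 4 = 3, 7411 mod 4 = 3, so the flip contributes -1; sign now +1
(7411/131): 7411 mod 131 = 75, so (7411/131) = (75/131)
flip (75/131) -> (131/75): both odd, 75 mod 4 = 3, 131 mod 4 = 3, so the flip contributes -1; sign now -1
(131/75): 131 mod 75 = 56, so (131/75) = (56/75)
factor out 2^3: 56 = 2^3·7; with 75 mod 8 = 3, (2/75) = -1; sign now +1; continue with (7/75)
flip (7/75) -> (75/7): both odd, 7 mod 4 = 3, 75 mod 4 = 3, so the flip contributes -1; sign now -1
(75/7): 75 mod 7 = 5, so (75/7) = (5/7)
flip (5/7) -> (7/5): both odd, 5 mod 4 = 1, 7 mod 4 = 3, so the flip contributes +1; sign now -1
(7/5): 7 mod 5 = 2, so (7/5) = (2/5)
factor out 2^1: 2 = 2^1·1; with 5 mod 8 = 5, (2/5) = -1; sign now +1; continue with (1/5)
reached (1/5) = 1, so the symbol is +1

1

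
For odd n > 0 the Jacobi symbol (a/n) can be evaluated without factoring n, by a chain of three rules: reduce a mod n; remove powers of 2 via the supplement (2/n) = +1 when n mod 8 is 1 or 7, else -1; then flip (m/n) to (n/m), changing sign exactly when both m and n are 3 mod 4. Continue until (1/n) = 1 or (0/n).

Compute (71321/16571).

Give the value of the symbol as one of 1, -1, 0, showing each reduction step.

0

(71321/16571) = (5037/16571)   [reduce mod 16571]
reciprocity: (5037/16571) = +1·(16571/5037) since 5037 mod 4 = 1, 16571 mod 4 = 3; sign now +1
(16571/5037) = (1460/5037)   [reduce mod 5037]
1460 = 2^2·365; (2/5037) = -1 since 5037 mod 8 = 5, so (1460/5037) = (-1)^2·(365/5037); sign now +1
reciprocity: (365/5037) = +1·(5037/365) since 365 mod 4 = 1, 5037 mod 4 = 1; sign now +1
(5037/365) = (292/365)   [reduce mod 365]
292 = 2^2·73; (2/365) = -1 since 365 mod 8 = 5, so (292/365) = (-1)^2·(73/365); sign now +1
reciprocity: (73/365) = +1·(365/73) since 73 mod 4 = 1, 365 mod 4 = 1; sign now +1
(365/73) = (0/73)   [reduce mod 73]
(0/73) = 0   [gcd(a, n) > 1]; final value = 0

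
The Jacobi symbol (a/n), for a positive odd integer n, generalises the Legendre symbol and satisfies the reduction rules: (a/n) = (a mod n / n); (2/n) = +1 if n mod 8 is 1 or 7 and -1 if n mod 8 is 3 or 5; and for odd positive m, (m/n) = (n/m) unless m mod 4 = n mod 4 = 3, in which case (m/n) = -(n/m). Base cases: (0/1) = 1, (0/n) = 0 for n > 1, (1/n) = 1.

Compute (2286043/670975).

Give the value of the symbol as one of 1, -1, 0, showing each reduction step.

(2286043/670975) = (273118/670975)   [reduce mod 670975]
273118 = 2^1·136559; (2/670975) = +1 since 670975 mod 8 = 7, so (273118/670975) = (+1)^1·(136559/670975); sign now +1
reciprocity: (136559/670975) = -1·(670975/136559) since 136559 mod 4 = 3, 670975 mod 4 = 3; sign now -1
(670975/136559) = (124739/136559)   [reduce mod 136559]
reciprocity: (124739/136559) = -1·(136559/124739) since 124739 mod 4 = 3, 136559 mod 4 = 3; sign now +1
(136559/124739) = (11820/124739)   [reduce mod 124739]
11820 = 2^2·2955; (2/124739) = -1 since 124739 mod 8 = 3, so (11820/124739) = (-1)^2·(2955/124739); sign now +1
reciprocity: (2955/124739) = -1·(124739/2955) since 2955 mod 4 = 3, 124739 mod 4 = 3; sign now -1
(124739/2955) = (629/2955)   [reduce mod 2955]
reciprocity: (629/2955) = +1·(2955/629) since 629 mod 4 = 1, 2955 mod 4 = 3; sign now -1
(2955/629) = (439/629)   [reduce mod 629]
reciprocity: (439/629) = +1·(629/439) since 439 mod 4 = 3, 629 mod 4 = 1; sign now -1
(629/439) = (190/439)   [reduce mod 439]
190 = 2^1·95; (2/439) = +1 since 439 mod 8 = 7, so (190/439) = (+1)^1·(95/439); sign now -1
reciprocity: (95/439) = -1·(439/95) since 95 mod 4 = 3, 439 mod 4 = 3; sign now +1
(439/95) = (59/95)   [reduce mod 95]
reciprocity: (59/95) = -1·(95/59) since 59 mod 4 = 3, 95 mod 4 = 3; sign now -1
(95/59) = (36/59)   [reduce mod 59]
36 = 2^2·9; (2/59) = -1 since 59 mod 8 = 3, so (36/59) = (-1)^2·(9/59); sign now -1
reciprocity: (9/59) = +1·(59/9) since 9 mod 4 = 1, 59 mod 4 = 3; sign now -1
(59/9) = (5/9)   [reduce mod 9]
reciprocity: (5/9) = +1·(9/5) since 5 mod 4 = 1, 9 mod 4 = 1; sign now -1
(9/5) = (4/5)   [reduce mod 5]
4 = 2^2·1; (2/5) = -1 since 5 mod 8 = 5, so (4/5) = (-1)^2·(1/5); sign now -1
(1/5) = 1; final value = sign = -1

-1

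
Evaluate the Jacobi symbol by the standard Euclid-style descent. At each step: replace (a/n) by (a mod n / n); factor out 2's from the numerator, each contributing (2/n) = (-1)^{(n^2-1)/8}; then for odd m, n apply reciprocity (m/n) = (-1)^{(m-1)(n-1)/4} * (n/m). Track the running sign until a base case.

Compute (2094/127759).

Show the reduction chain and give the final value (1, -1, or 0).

-1

2094 = 2^1·1047; (2/127759) = +1 since 127759 mod 8 = 7, so (2094/127759) = (+1)^1·(1047/127759); sign now +1
reciprocity: (1047/127759) = -1·(127759/1047) since 1047 mod 4 = 3, 127759 mod 4 = 3; sign now -1
(127759/1047) = (25/1047)   [reduce mod 1047]
reciprocity: (25/1047) = +1·(1047/25) since 25 mod 4 = 1, 1047 mod 4 = 3; sign now -1
(1047/25) = (22/25)   [reduce mod 25]
22 = 2^1·11; (2/25) = +1 since 25 mod 8 = 1, so (22/25) = (+1)^1·(11/25); sign now -1
reciprocity: (11/25) = +1·(25/11) since 11 mod 4 = 3, 25 mod 4 = 1; sign now -1
(25/11) = (3/11)   [reduce mod 11]
reciprocity: (3/11) = -1·(11/3) since 3 mod 4 = 3, 11 mod 4 = 3; sign now +1
(11/3) = (2/3)   [reduce mod 3]
2 = 2^1·1; (2/3) = -1 since 3 mod 8 = 3, so (2/3) = (-1)^1·(1/3); sign now -1
(1/3) = 1; final value = sign = -1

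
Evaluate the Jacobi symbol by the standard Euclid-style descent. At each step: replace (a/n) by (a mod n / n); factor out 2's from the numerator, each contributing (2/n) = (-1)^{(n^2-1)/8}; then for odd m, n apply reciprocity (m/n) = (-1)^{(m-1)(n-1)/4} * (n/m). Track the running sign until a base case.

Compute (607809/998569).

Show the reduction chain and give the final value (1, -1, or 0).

flip (607809/998569) -> (998569/607809): both odd, 607809 mod 4 = 1, 998569 mod 4 = 1, so the flip contributes +1; sign now +1
(998569/607809): 998569 mod 607809 = 390760, so (998569/607809) = (390760/607809)
factor out 2^3: 390760 = 2^3·48845; with 607809 mod 8 = 1, (2/607809) = +1; sign now +1; continue with (48845/607809)
flip (48845/607809) -> (607809/48845): both odd, 48845 mod 4 = 1, 607809 mod 4 = 1, so the flip contributes +1; sign now +1
(607809/48845): 607809 mod 48845 = 21669, so (607809/48845) = (21669/48845)
flip (21669/48845) -> (48845/21669): both odd, 21669 mod 4 = 1, 48845 mod 4 = 1, so the flip contributes +1; sign now +1
(48845/21669): 48845 mod 21669 = 5507, so (48845/21669) = (5507/21669)
flip (5507/21669) -> (21669/5507): both odd, 5507 mod 4 = 3, 21669 mod 4 = 1, so the flip contributes +1; sign now +1
(21669/5507): 21669 mod 5507 = 5148, so (21669/5507) = (5148/5507)
factor out 2^2: 5148 = 2^2·1287; with 5507 mod 8 = 3, (2/5507) = -1; sign now +1; continue with (1287/5507)
flip (1287/5507) -> (5507/1287): both odd, 1287 mod 4 = 3, 5507 mod 4 = 3, so the flip contributes -1; sign now -1
(5507/1287): 5507 mod 1287 = 359, so (5507/1287) = (359/1287)
flip (359/1287) -> (1287/359): both odd, 359 mod 4 = 3, 1287 mod 4 = 3, so the flip contributes -1; sign now +1
(1287/359): 1287 mod 359 = 210, so (1287/359) = (210/359)
factor out 2^1: 210 = 2^1·105; with 359 mod 8 = 7, (2/359) = +1; sign now +1; continue with (105/359)
flip (105/359) -> (359/105): both odd, 105 mod 4 = 1, 359 mod 4 = 3, so the flip contributes +1; sign now +1
(359/105): 359 mod 105 = 44, so (359/105) = (44/105)
factor out 2^2: 44 = 2^2·11; with 105 mod 8 = 1, (2/105) = +1; sign now +1; continue with (11/105)
flip (11/105) -> (105/11): both odd, 11 mod 4 = 3, 105 mod 4 = 1, so the flip contributes +1; sign now +1
(105/11): 105 mod 11 = 6, so (105/11) = (6/11)
factor out 2^1: 6 = 2^1·3; with 11 mod 8 = 3, (2/11) = -1; sign now -1; continue with (3/11)
flip (3/11) -> (11/3): both odd, 3 mod 4 = 3, 11 mod 4 = 3, so the flip contributes -1; sign now +1
(11/3): 11 mod 3 = 2, so (11/3) = (2/3)
factor out 2^1: 2 = 2^1·1; with 3 mod 8 = 3, (2/3) = -1; sign now -1; continue with (1/3)
reached (1/3) = 1, so the symbol is -1

-1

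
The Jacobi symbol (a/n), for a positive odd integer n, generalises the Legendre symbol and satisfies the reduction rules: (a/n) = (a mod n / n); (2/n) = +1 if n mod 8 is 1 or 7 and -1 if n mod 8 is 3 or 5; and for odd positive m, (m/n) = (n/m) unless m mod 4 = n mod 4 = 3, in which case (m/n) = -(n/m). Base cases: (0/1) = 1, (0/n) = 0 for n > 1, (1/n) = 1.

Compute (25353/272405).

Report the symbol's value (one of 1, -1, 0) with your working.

flip (25353/272405) -> (272405/25353): both odd, 25353 mod 4 = 1, 272405 mod 4 = 1, so the flip contributes +1; sign now +1
(272405/25353): 272405 mod 25353 = 18875, so (272405/25353) = (18875/25353)
flip (18875/25353) -> (25353/18875): both odd, 18875 mod 4 = 3, 25353 mod 4 = 1, so the flip contributes +1; sign now +1
(25353/18875): 25353 mod 18875 = 6478, so (25353/18875) = (6478/18875)
factor out 2^1: 6478 = 2^1·3239; with 18875 mod 8 = 3, (2/18875) = -1; sign now -1; continue with (3239/18875)
flip (3239/18875) -> (18875/3239): both odd, 3239 mod 4 = 3, 18875 mod 4 = 3, so the flip contributes -1; sign now +1
(18875/3239): 18875 mod 3239 = 2680, so (18875/3239) = (2680/3239)
factor out 2^3: 2680 = 2^3·335; with 3239 mod 8 = 7, (2/3239) = +1; sign now +1; continue with (335/3239)
flip (335/3239) -> (3239/335): both odd, 335 mod 4 = 3, 3239 mod 4 = 3, so the flip contributes -1; sign now -1
(3239/335): 3239 mod 335 = 224, so (3239/335) = (224/335)
factor out 2^5: 224 = 2^5·7; with 335 mod 8 = 7, (2/335) = +1; sign now -1; continue with (7/335)
flip (7/335) -> (335/7): both odd, 7 mod 4 = 3, 335 mod 4 = 3, so the flip contributes -1; sign now +1
(335/7): 335 mod 7 = 6, so (335/7) = (6/7)
factor out 2^1: 6 = 2^1·3; with 7 mod 8 = 7, (2/7) = +1; sign now +1; continue with (3/7)
flip (3/7) -> (7/3): both odd, 3 mod 4 = 3, 7 mod 4 = 3, so the flip contributes -1; sign now -1
(7/3): 7 mod 3 = 1, so (7/3) = (1/3)
reached (1/3) = 1, so the symbol is -1

-1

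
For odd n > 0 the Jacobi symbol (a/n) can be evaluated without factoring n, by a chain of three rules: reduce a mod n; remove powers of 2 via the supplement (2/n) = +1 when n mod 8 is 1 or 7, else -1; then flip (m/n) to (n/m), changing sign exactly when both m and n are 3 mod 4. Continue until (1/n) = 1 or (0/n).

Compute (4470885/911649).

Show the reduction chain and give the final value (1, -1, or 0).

(4470885/911649) = (824289/911649)   [reduce mod 911649]
reciprocity: (824289/911649) = +1·(911649/824289) since 824289 mod 4 = 1, 911649 mod 4 = 1; sign now +1
(911649/824289) = (87360/824289)   [reduce mod 824289]
87360 = 2^6·1365; (2/824289) = +1 since 824289 mod 8 = 1, so (87360/824289) = (+1)^6·(1365/824289); sign now +1
reciprocity: (1365/824289) = +1·(824289/1365) since 1365 mod 4 = 1, 824289 mod 4 = 1; sign now +1
(824289/1365) = (1194/1365)   [reduce mod 1365]
1194 = 2^1·597; (2/1365) = -1 since 1365 mod 8 = 5, so (1194/1365) = (-1)^1·(597/1365); sign now -1
reciprocity: (597/1365) = +1·(1365/597) since 597 mod 4 = 1, 1365 mod 4 = 1; sign now -1
(1365/597) = (171/597)   [reduce mod 597]
reciprocity: (171/597) = +1·(597/171) since 171 mod 4 = 3, 597 mod 4 = 1; sign now -1
(597/171) = (84/171)   [reduce mod 171]
84 = 2^2·21; (2/171) = -1 since 171 mod 8 = 3, so (84/171) = (-1)^2·(21/171); sign now -1
reciprocity: (21/171) = +1·(171/21) since 21 mod 4 = 1, 171 mod 4 = 3; sign now -1
(171/21) = (3/21)   [reduce mod 21]
reciprocity: (3/21) = +1·(21/3) since 3 mod 4 = 3, 21 mod 4 = 1; sign now -1
(21/3) = (0/3)   [reduce mod 3]
(0/3) = 0   [gcd(a, n) > 1]; final value = 0

0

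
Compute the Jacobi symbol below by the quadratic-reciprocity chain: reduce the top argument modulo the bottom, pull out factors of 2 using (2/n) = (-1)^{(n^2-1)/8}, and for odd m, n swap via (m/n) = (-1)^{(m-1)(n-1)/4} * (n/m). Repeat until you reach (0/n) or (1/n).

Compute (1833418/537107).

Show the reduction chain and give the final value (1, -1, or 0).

-1

(1833418/537107) = (222097/537107)   [reduce mod 537107]
reciprocity: (222097/537107) = +1·(537107/222097) since 222097 mod 4 = 1, 537107 mod 4 = 3; sign now +1
(537107/222097) = (92913/222097)   [reduce mod 222097]
reciprocity: (92913/222097) = +1·(222097/92913) since 92913 mod 4 = 1, 222097 mod 4 = 1; sign now +1
(222097/92913) = (36271/92913)   [reduce mod 92913]
reciprocity: (36271/92913) = +1·(92913/36271) since 36271 mod 4 = 3, 92913 mod 4 = 1; sign now +1
(92913/36271) = (20371/36271)   [reduce mod 36271]
reciprocity: (20371/36271) = -1·(36271/20371) since 20371 mod 4 = 3, 36271 mod 4 = 3; sign now -1
(36271/20371) = (15900/20371)   [reduce mod 20371]
15900 = 2^2·3975; (2/20371) = -1 since 20371 mod 8 = 3, so (15900/20371) = (-1)^2·(3975/20371); sign now -1
reciprocity: (3975/20371) = -1·(20371/3975) since 3975 mod 4 = 3, 20371 mod 4 = 3; sign now +1
(20371/3975) = (496/3975)   [reduce mod 3975]
496 = 2^4·31; (2/3975) = +1 since 3975 mod 8 = 7, so (496/3975) = (+1)^4·(31/3975); sign now +1
reciprocity: (31/3975) = -1·(3975/31) since 31 mod 4 = 3, 3975 mod 4 = 3; sign now -1
(3975/31) = (7/31)   [reduce mod 31]
reciprocity: (7/31) = -1·(31/7) since 7 mod 4 = 3, 31 mod 4 = 3; sign now +1
(31/7) = (3/7)   [reduce mod 7]
reciprocity: (3/7) = -1·(7/3) since 3 mod 4 = 3, 7 mod 4 = 3; sign now -1
(7/3) = (1/3)   [reduce mod 3]
(1/3) = 1; final value = sign = -1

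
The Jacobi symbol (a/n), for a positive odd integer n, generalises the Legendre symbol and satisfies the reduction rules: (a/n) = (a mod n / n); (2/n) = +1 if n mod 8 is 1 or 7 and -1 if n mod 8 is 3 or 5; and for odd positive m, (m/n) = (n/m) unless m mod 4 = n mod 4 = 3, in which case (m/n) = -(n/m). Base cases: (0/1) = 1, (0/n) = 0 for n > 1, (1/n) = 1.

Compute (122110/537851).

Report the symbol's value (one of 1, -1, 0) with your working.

factor out 2^1: 122110 = 2^1·61055; with 537851 mod 8 = 3, (2/537851) = -1; sign now -1; continue with (61055/537851)
flip (61055/537851) -> (537851/61055): both odd, 61055 mod 4 = 3, 537851 mod 4 = 3, so the flip contributes -1; sign now +1
(537851/61055): 537851 mod 61055 = 49411, so (537851/61055) = (49411/61055)
flip (49411/61055) -> (61055/49411): both odd, 49411 mod 4 = 3, 61055 mod 4 = 3, so the flip contributes -1; sign now -1
(61055/49411): 61055 mod 49411 = 11644, so (61055/49411) = (11644/49411)
factor out 2^2: 11644 = 2^2·2911; with 49411 mod 8 = 3, (2/49411) = -1; sign now -1; continue with (2911/49411)
flip (2911/49411) -> (49411/2911): both odd, 2911 mod 4 = 3, 49411 mod 4 = 3, so the flip contributes -1; sign now +1
(49411/2911): 49411 mod 2911 = 2835, so (49411/2911) = (2835/2911)
flip (2835/2911) -> (2911/2835): both odd, 2835 mod 4 = 3, 2911 mod 4 = 3, so the flip contributes -1; sign now -1
(2911/2835): 2911 mod 2835 = 76, so (2911/2835) = (76/2835)
factor out 2^2: 76 = 2^2·19; with 2835 mod 8 = 3, (2/2835) = -1; sign now -1; continue with (19/2835)
flip (19/2835) -> (2835/19): both odd, 19 mod 4 = 3, 2835 mod 4 = 3, so the flip contributes -1; sign now +1
(2835/19): 2835 mod 19 = 4, so (2835/19) = (4/19)
factor out 2^2: 4 = 2^2·1; with 19 mod 8 = 3, (2/19) = -1; sign now +1; continue with (1/19)
reached (1/19) = 1, so the symbol is +1

1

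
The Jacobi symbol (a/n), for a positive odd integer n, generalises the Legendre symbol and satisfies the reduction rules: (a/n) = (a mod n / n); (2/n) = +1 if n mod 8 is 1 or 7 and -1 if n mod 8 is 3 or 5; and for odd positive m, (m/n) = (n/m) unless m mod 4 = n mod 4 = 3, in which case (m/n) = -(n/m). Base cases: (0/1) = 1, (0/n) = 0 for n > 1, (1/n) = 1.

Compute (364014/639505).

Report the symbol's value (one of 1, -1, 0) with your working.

1

364014 = 2^1·182007; (2/639505) = +1 since 639505 mod 8 = 1, so (364014/639505) = (+1)^1·(182007/639505); sign now +1
reciprocity: (182007/639505) = +1·(639505/182007) since 182007 mod 4 = 3, 639505 mod 4 = 1; sign now +1
(639505/182007) = (93484/182007)   [reduce mod 182007]
93484 = 2^2·23371; (2/182007) = +1 since 182007 mod 8 = 7, so (93484/182007) = (+1)^2·(23371/182007); sign now +1
reciprocity: (23371/182007) = -1·(182007/23371) since 23371 mod 4 = 3, 182007 mod 4 = 3; sign now -1
(182007/23371) = (18410/23371)   [reduce mod 23371]
18410 = 2^1·9205; (2/23371) = -1 since 23371 mod 8 = 3, so (18410/23371) = (-1)^1·(9205/23371); sign now +1
reciprocity: (9205/23371) = +1·(23371/9205) since 9205 mod 4 = 1, 23371 mod 4 = 3; sign now +1
(23371/9205) = (4961/9205)   [reduce mod 9205]
reciprocity: (4961/9205) = +1·(9205/4961) since 4961 mod 4 = 1, 9205 mod 4 = 1; sign now +1
(9205/4961) = (4244/4961)   [reduce mod 4961]
4244 = 2^2·1061; (2/4961) = +1 since 4961 mod 8 = 1, so (4244/4961) = (+1)^2·(1061/4961); sign now +1
reciprocity: (1061/4961) = +1·(4961/1061) since 1061 mod 4 = 1, 4961 mod 4 = 1; sign now +1
(4961/1061) = (717/1061)   [reduce mod 1061]
reciprocity: (717/1061) = +1·(1061/717) since 717 mod 4 = 1, 1061 mod 4 = 1; sign now +1
(1061/717) = (344/717)   [reduce mod 717]
344 = 2^3·43; (2/717) = -1 since 717 mod 8 = 5, so (344/717) = (-1)^3·(43/717); sign now -1
reciprocity: (43/717) = +1·(717/43) since 43 mod 4 = 3, 717 mod 4 = 1; sign now -1
(717/43) = (29/43)   [reduce mod 43]
reciprocity: (29/43) = +1·(43/29) since 29 mod 4 = 1, 43 mod 4 = 3; sign now -1
(43/29) = (14/29)   [reduce mod 29]
14 = 2^1·7; (2/29) = -1 since 29 mod 8 = 5, so (14/29) = (-1)^1·(7/29); sign now +1
reciprocity: (7/29) = +1·(29/7) since 7 mod 4 = 3, 29 mod 4 = 1; sign now +1
(29/7) = (1/7)   [reduce mod 7]
(1/7) = 1; final value = sign = +1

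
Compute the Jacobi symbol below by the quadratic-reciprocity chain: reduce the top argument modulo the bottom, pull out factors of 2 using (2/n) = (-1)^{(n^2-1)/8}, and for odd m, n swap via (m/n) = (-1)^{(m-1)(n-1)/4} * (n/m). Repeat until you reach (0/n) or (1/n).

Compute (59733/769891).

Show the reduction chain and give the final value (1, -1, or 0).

1

flip (59733/769891) -> (769891/59733): both odd, 59733 mod 4 = 1, 769891 mod 4 = 3, so the flip contributes +1; sign now +1
(769891/59733): 769891 mod 59733 = 53095, so (769891/59733) = (53095/59733)
flip (53095/59733) -> (59733/53095): both odd, 53095 mod 4 = 3, 59733 mod 4 = 1, so the flip contributes +1; sign now +1
(59733/53095): 59733 mod 53095 = 6638, so (59733/53095) = (6638/53095)
factor out 2^1: 6638 = 2^1·3319; with 53095 mod 8 = 7, (2/53095) = +1; sign now +1; continue with (3319/53095)
flip (3319/53095) -> (53095/3319): both odd, 3319 mod 4 = 3, 53095 mod 4 = 3, so the flip contributes -1; sign now -1
(53095/3319): 53095 mod 3319 = 3310, so (53095/3319) = (3310/3319)
factor out 2^1: 3310 = 2^1·1655; with 3319 mod 8 = 7, (2/3319) = +1; sign now -1; continue with (1655/3319)
flip (1655/3319) -> (3319/1655): both odd, 1655 mod 4 = 3, 3319 mod 4 = 3, so the flip contributes -1; sign now +1
(3319/1655): 3319 mod 1655 = 9, so (3319/1655) = (9/1655)
flip (9/1655) -> (1655/9): both odd, 9 mod 4 = 1, 1655 mod 4 = 3, so the flip contributes +1; sign now +1
(1655/9): 1655 mod 9 = 8, so (1655/9) = (8/9)
factor out 2^3: 8 = 2^3·1; with 9 mod 8 = 1, (2/9) = +1; sign now +1; continue with (1/9)
reached (1/9) = 1, so the symbol is +1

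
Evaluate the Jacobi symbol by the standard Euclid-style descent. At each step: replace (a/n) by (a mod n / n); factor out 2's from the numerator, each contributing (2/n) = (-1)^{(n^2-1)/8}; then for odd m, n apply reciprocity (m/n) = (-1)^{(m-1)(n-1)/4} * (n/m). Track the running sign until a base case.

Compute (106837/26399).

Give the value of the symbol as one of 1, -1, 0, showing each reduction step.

1

(106837/26399): 106837 mod 26399 = 1241, so (106837/26399) = (1241/26399)
flip (1241/26399) -> (26399/1241): both odd, 1241 mod 4 = 1, 26399 mod 4 = 3, so the flip contributes +1; sign now +1
(26399/1241): 26399 mod 1241 = 338, so (26399/1241) = (338/1241)
factor out 2^1: 338 = 2^1·169; with 1241 mod 8 = 1, (2/1241) = +1; sign now +1; continue with (169/1241)
flip (169/1241) -> (1241/169): both odd, 169 mod 4 = 1, 1241 mod 4 = 1, so the flip contributes +1; sign now +1
(1241/169): 1241 mod 169 = 58, so (1241/169) = (58/169)
factor out 2^1: 58 = 2^1·29; with 169 mod 8 = 1, (2/169) = +1; sign now +1; continue with (29/169)
flip (29/169) -> (169/29): both odd, 29 mod 4 = 1, 169 mod 4 = 1, so the flip contributes +1; sign now +1
(169/29): 169 mod 29 = 24, so (169/29) = (24/29)
factor out 2^3: 24 = 2^3·3; with 29 mod 8 = 5, (2/29) = -1; sign now -1; continue with (3/29)
flip (3/29) -> (29/3): both odd, 3 mod 4 = 3, 29 mod 4 = 1, so the flip contributes +1; sign now -1
(29/3): 29 mod 3 = 2, so (29/3) = (2/3)
factor out 2^1: 2 = 2^1·1; with 3 mod 8 = 3, (2/3) = -1; sign now +1; continue with (1/3)
reached (1/3) = 1, so the symbol is +1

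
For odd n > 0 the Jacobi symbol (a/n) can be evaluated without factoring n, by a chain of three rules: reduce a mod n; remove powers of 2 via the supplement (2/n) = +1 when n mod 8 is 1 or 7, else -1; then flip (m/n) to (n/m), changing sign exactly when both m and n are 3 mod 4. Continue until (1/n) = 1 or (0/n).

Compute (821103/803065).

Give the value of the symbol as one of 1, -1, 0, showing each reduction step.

(821103/803065) = (18038/803065)   [reduce mod 803065]
18038 = 2^1·9019; (2/803065) = +1 since 803065 mod 8 = 1, so (18038/803065) = (+1)^1·(9019/803065); sign now +1
reciprocity: (9019/803065) = +1·(803065/9019) since 9019 mod 4 = 3, 803065 mod 4 = 1; sign now +1
(803065/9019) = (374/9019)   [reduce mod 9019]
374 = 2^1·187; (2/9019) = -1 since 9019 mod 8 = 3, so (374/9019) = (-1)^1·(187/9019); sign now -1
reciprocity: (187/9019) = -1·(9019/187) since 187 mod 4 = 3, 9019 mod 4 = 3; sign now +1
(9019/187) = (43/187)   [reduce mod 187]
reciprocity: (43/187) = -1·(187/43) since 43 mod 4 = 3, 187 mod 4 = 3; sign now -1
(187/43) = (15/43)   [reduce mod 43]
reciprocity: (15/43) = -1·(43/15) since 15 mod 4 = 3, 43 mod 4 = 3; sign now +1
(43/15) = (13/15)   [reduce mod 15]
reciprocity: (13/15) = +1·(15/13) since 13 mod 4 = 1, 15 mod 4 = 3; sign now +1
(15/13) = (2/13)   [reduce mod 13]
2 = 2^1·1; (2/13) = -1 since 13 mod 8 = 5, so (2/13) = (-1)^1·(1/13); sign now -1
(1/13) = 1; final value = sign = -1

-1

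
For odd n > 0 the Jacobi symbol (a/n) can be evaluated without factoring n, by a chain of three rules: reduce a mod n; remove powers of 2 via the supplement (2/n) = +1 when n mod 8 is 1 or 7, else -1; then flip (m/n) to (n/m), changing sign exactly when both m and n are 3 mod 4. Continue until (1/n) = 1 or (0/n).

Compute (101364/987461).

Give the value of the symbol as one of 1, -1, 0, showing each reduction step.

101364 = 2^2·25341; (2/987461) = -1 since 987461 mod 8 = 5, so (101364/987461) = (-1)^2·(25341/987461); sign now +1
reciprocity: (25341/987461) = +1·(987461/25341) since 25341 mod 4 = 1, 987461 mod 4 = 1; sign now +1
(987461/25341) = (24503/25341)   [reduce mod 25341]
reciprocity: (24503/25341) = +1·(25341/24503) since 24503 mod 4 = 3, 25341 mod 4 = 1; sign now +1
(25341/24503) = (838/24503)   [reduce mod 24503]
838 = 2^1·419; (2/24503) = +1 since 24503 mod 8 = 7, so (838/24503) = (+1)^1·(419/24503); sign now +1
reciprocity: (419/24503) = -1·(24503/419) since 419 mod 4 = 3, 24503 mod 4 = 3; sign now -1
(24503/419) = (201/419)   [reduce mod 419]
reciprocity: (201/419) = +1·(419/201) since 201 mod 4 = 1, 419 mod 4 = 3; sign now -1
(419/201) = (17/201)   [reduce mod 201]
reciprocity: (17/201) = +1·(201/17) since 17 mod 4 = 1, 201 mod 4 = 1; sign now -1
(201/17) = (14/17)   [reduce mod 17]
14 = 2^1·7; (2/17) = +1 since 17 mod 8 = 1, so (14/17) = (+1)^1·(7/17); sign now -1
reciprocity: (7/17) = +1·(17/7) since 7 mod 4 = 3, 17 mod 4 = 1; sign now -1
(17/7) = (3/7)   [reduce mod 7]
reciprocity: (3/7) = -1·(7/3) since 3 mod 4 = 3, 7 mod 4 = 3; sign now +1
(7/3) = (1/3)   [reduce mod 3]
(1/3) = 1; final value = sign = +1

1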